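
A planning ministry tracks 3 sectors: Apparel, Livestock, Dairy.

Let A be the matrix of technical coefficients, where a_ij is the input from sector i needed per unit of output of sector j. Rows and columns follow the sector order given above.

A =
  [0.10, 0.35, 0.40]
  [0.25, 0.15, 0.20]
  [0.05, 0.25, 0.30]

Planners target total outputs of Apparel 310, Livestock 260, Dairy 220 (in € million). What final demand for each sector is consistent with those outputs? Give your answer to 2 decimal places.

I − A =
  [   0.90    -0.35    -0.40]
  [  -0.25     0.85    -0.20]
  [  -0.05    -0.25     0.70]
d = (I − A) x:
  d_1 = (+0.90)·310 + (-0.35)·260 + (-0.40)·220 = 100.00
  d_2 = (-0.25)·310 + (+0.85)·260 + (-0.20)·220 = 99.50
  d_3 = (-0.05)·310 + (-0.25)·260 + (+0.70)·220 = 73.50

d_1 = 100.00, d_2 = 99.50, d_3 = 73.50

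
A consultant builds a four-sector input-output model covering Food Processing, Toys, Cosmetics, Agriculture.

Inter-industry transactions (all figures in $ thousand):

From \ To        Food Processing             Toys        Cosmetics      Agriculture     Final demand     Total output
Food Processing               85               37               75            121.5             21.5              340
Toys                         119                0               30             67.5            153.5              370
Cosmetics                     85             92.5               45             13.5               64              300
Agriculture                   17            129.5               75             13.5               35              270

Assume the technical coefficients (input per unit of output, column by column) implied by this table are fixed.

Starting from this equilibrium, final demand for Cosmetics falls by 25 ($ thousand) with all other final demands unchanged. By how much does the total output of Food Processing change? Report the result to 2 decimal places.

Technical coefficients a_ij = z_ij / X_j:
  a_FF = 85/340 = 0.25, a_TF = 119/340 = 0.35, a_CF = 85/340 = 0.25, a_AF = 17/340 = 0.05
  a_FT = 37/370 = 0.10, a_TT = 0/370 = 0.00, a_CT = 92.5/370 = 0.25, a_AT = 129.5/370 = 0.35
  a_FC = 75/300 = 0.25, a_TC = 30/300 = 0.10, a_CC = 45/300 = 0.15, a_AC = 75/300 = 0.25
  a_FA = 121.5/270 = 0.45, a_TA = 67.5/270 = 0.25, a_CA = 13.5/270 = 0.05, a_AA = 13.5/270 = 0.05
I − A =
  [   0.75    -0.10    -0.25    -0.45]
  [  -0.35     1.00    -0.10    -0.25]
  [  -0.25    -0.25     0.85    -0.05]
  [  -0.05    -0.35    -0.25     0.95]
Compute the cofactors C_ij = (−1)^(i+j)·(3×3 minor ij) of I−A; the adjugate is their transpose:
adj(I−A) = Cᵀ =
  [ 0.679500   0.305250   0.359625   0.421125]
  [ 0.328500   0.489000   0.241500   0.297000]
  [ 0.310500   0.249000   0.534750   0.240750]
  [ 0.238500   0.261750   0.248625   0.502125]
det(I−A) = Σ_j (I−A)_1j·C_1j = (0.75)(0.679500) + (-0.10)(0.328500) + (-0.25)(0.310500) + (-0.45)(0.238500) = 0.291825
(I − A)⁻¹ = adj(I−A) / det(I−A) ≈
  [   2.3285     1.0460     1.2323     1.4431]
  [   1.1257     1.6757     0.8276     1.0177]
  [   1.0640     0.8533     1.8324     0.8250]
  [   0.8173     0.8969     0.8520     1.7206]
Δx = (I − A)⁻¹ Δd with Δd having -25 in the Cosmetics component and 0 elsewhere.
So Δx_F = L_FC · (-25), where L_FC = adj(I−A)_FC / det(I−A) = 0.359625 / 0.291825.
Δx_F = 0.359625 × (-25) / 0.291825 = -8.990625 / 0.291825 ≈ -30.81.

Δx_F = -30.81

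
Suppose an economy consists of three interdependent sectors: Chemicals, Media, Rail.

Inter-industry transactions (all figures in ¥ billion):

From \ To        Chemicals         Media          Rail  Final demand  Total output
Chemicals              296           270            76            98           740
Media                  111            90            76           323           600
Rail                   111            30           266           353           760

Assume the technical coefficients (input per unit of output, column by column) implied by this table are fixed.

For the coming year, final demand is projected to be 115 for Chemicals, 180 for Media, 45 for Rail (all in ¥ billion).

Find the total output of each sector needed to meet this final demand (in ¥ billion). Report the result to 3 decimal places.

x_1 = 462.837, x_2 = 317.021, x_3 = 200.426

Technical coefficients a_ij = z_ij / X_j:
  a_11 = 296/740 = 0.40, a_21 = 111/740 = 0.15, a_31 = 111/740 = 0.15
  a_12 = 270/600 = 0.45, a_22 = 90/600 = 0.15, a_32 = 30/600 = 0.05
  a_13 = 76/760 = 0.10, a_23 = 76/760 = 0.10, a_33 = 266/760 = 0.35
I − A =
  [   0.60    -0.45    -0.10]
  [  -0.15     0.85    -0.10]
  [  -0.15    -0.05     0.65]
Cofactors of I−A, C_ij = (−1)^(i+j)·(minor ij) (rows/columns in the sector order above):
  C_11 = (0.85)(0.65) − (-0.10)(-0.05) = 0.5475
  C_12 = −[(-0.15)(0.65) − (-0.10)(-0.15)] = 0.1125
  C_13 = (-0.15)(-0.05) − (0.85)(-0.15) = 0.1350
  C_21 = −[(-0.45)(0.65) − (-0.10)(-0.05)] = 0.2975
  C_22 = (0.60)(0.65) − (-0.10)(-0.15) = 0.3750
  C_23 = −[(0.60)(-0.05) − (-0.45)(-0.15)] = 0.0975
  C_31 = (-0.45)(-0.10) − (-0.10)(0.85) = 0.1300
  C_32 = −[(0.60)(-0.10) − (-0.10)(-0.15)] = 0.0750
  C_33 = (0.60)(0.85) − (-0.45)(-0.15) = 0.4425
det(I−A) = Σ_j (I−A)_1j·C_1j = (0.60)(0.5475) + (-0.45)(0.1125) + (-0.10)(0.1350) = 0.264375
adj(I−A) = Cᵀ =
  [ 0.5475   0.2975   0.1300]
  [ 0.1125   0.3750   0.0750]
  [ 0.1350   0.0975   0.4425]
(I − A)⁻¹ = adj(I−A) / det(I−A) ≈
  [   2.0709     1.1253     0.4917]
  [   0.4255     1.4184     0.2837]
  [   0.5106     0.3688     1.6738]
x = (I − A)⁻¹ d = adj(I−A)·d / det(I−A), with det(I−A) = 0.264375:
  x_1 = (0.5475·115 + 0.2975·180 + 0.1300·45) / 0.264375 = 122.3625 / 0.264375 ≈ 462.837
  x_2 = (0.1125·115 + 0.3750·180 + 0.0750·45) / 0.264375 = 83.8125 / 0.264375 ≈ 317.021
  x_3 = (0.1350·115 + 0.0975·180 + 0.4425·45) / 0.264375 = 52.9875 / 0.264375 ≈ 200.426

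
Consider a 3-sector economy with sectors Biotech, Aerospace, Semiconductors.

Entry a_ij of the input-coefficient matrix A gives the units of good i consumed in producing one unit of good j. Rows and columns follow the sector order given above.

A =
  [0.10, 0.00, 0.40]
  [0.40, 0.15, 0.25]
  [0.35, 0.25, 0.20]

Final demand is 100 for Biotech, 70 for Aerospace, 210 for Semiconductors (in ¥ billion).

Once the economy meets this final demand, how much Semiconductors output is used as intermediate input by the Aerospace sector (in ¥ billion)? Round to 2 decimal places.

I − A =
  [   0.90     0.00    -0.40]
  [  -0.40     0.85    -0.25]
  [  -0.35    -0.25     0.80]
Cofactors of I−A, C_ij = (−1)^(i+j)·(minor ij) (rows/columns in the sector order above):
  C_11 = (0.85)(0.80) − (-0.25)(-0.25) = 0.6175
  C_12 = −[(-0.40)(0.80) − (-0.25)(-0.35)] = 0.4075
  C_13 = (-0.40)(-0.25) − (0.85)(-0.35) = 0.3975
  C_21 = −[(0.00)(0.80) − (-0.40)(-0.25)] = 0.1000
  C_22 = (0.90)(0.80) − (-0.40)(-0.35) = 0.5800
  C_23 = −[(0.90)(-0.25) − (0.00)(-0.35)] = 0.2250
  C_31 = (0.00)(-0.25) − (-0.40)(0.85) = 0.3400
  C_32 = −[(0.90)(-0.25) − (-0.40)(-0.40)] = 0.3850
  C_33 = (0.90)(0.85) − (0.00)(-0.40) = 0.7650
det(I−A) = Σ_j (I−A)_1j·C_1j = (0.90)(0.6175) + (0.00)(0.4075) + (-0.40)(0.3975) = 0.39675
adj(I−A) = Cᵀ =
  [ 0.6175   0.1000   0.3400]
  [ 0.4075   0.5800   0.3850]
  [ 0.3975   0.2250   0.7650]
(I − A)⁻¹ = adj(I−A) / det(I−A) ≈
  [   1.5564     0.2520     0.8570]
  [   1.0271     1.4619     0.9704]
  [   1.0019     0.5671     1.9282]
First solve x = (I − A)⁻¹ d = adj(I−A)·d / det(I−A); in particular x_2 = (0.4075·100 + 0.5800·70 + 0.3850·210) / 0.39675 = 162.20 / 0.39675 ≈ 408.8217.
Intermediate flow from 3 to 2: z_32 = a_32 · x_2 = 0.25 × 162.20 / 0.39675 = 40.55 / 0.39675 ≈ 102.21.

z_32 = 102.21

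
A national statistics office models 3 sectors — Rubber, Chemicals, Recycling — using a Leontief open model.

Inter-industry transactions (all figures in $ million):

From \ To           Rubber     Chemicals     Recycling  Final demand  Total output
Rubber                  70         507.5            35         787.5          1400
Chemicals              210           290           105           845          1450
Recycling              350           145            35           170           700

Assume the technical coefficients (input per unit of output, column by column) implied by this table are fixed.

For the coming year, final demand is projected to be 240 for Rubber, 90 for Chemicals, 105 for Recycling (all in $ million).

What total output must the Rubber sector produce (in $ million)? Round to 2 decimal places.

Technical coefficients a_ij = z_ij / X_j:
  a_11 = 70/1400 = 0.05, a_21 = 210/1400 = 0.15, a_31 = 350/1400 = 0.25
  a_12 = 507.5/1450 = 0.35, a_22 = 290/1450 = 0.20, a_32 = 145/1450 = 0.10
  a_13 = 35/700 = 0.05, a_23 = 105/700 = 0.15, a_33 = 35/700 = 0.05
I − A =
  [   0.95    -0.35    -0.05]
  [  -0.15     0.80    -0.15]
  [  -0.25    -0.10     0.95]
Cofactors of I−A, C_ij = (−1)^(i+j)·(minor ij) (rows/columns in the sector order above):
  C_11 = (0.80)(0.95) − (-0.15)(-0.10) = 0.7450
  C_12 = −[(-0.15)(0.95) − (-0.15)(-0.25)] = 0.1800
  C_13 = (-0.15)(-0.10) − (0.80)(-0.25) = 0.2150
  C_21 = −[(-0.35)(0.95) − (-0.05)(-0.10)] = 0.3375
  C_22 = (0.95)(0.95) − (-0.05)(-0.25) = 0.8900
  C_23 = −[(0.95)(-0.10) − (-0.35)(-0.25)] = 0.1825
  C_31 = (-0.35)(-0.15) − (-0.05)(0.80) = 0.0925
  C_32 = −[(0.95)(-0.15) − (-0.05)(-0.15)] = 0.1500
  C_33 = (0.95)(0.80) − (-0.35)(-0.15) = 0.7075
det(I−A) = Σ_j (I−A)_1j·C_1j = (0.95)(0.7450) + (-0.35)(0.1800) + (-0.05)(0.2150) = 0.6340
adj(I−A) = Cᵀ =
  [ 0.7450   0.3375   0.0925]
  [ 0.1800   0.8900   0.1500]
  [ 0.2150   0.1825   0.7075]
(I − A)⁻¹ = adj(I−A) / det(I−A) ≈
  [   1.1751     0.5323     0.1459]
  [   0.2839     1.4038     0.2366]
  [   0.3391     0.2879     1.1159]
x = (I − A)⁻¹ d = adj(I−A)·d / det(I−A), with det(I−A) = 0.6340:
  x_1 = (0.7450·240 + 0.3375·90 + 0.0925·105) / 0.6340 = 218.8875 / 0.6340 ≈ 345.25
  x_2 = (0.1800·240 + 0.8900·90 + 0.1500·105) / 0.6340 = 139.05 / 0.6340 ≈ 219.32
  x_3 = (0.2150·240 + 0.1825·90 + 0.7075·105) / 0.6340 = 142.3125 / 0.6340 ≈ 224.47

x_1 = 345.25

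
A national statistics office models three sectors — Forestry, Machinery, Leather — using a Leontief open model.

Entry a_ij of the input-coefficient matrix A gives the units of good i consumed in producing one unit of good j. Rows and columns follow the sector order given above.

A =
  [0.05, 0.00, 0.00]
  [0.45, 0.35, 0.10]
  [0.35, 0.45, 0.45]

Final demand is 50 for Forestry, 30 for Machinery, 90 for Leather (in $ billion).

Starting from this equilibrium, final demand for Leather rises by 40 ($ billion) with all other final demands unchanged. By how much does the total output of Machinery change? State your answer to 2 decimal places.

I − A =
  [   0.95     0.00     0.00]
  [  -0.45     0.65    -0.10]
  [  -0.35    -0.45     0.55]
Cofactors of I−A, C_ij = (−1)^(i+j)·(minor ij) (rows/columns in the sector order above):
  C_11 = (0.65)(0.55) − (-0.10)(-0.45) = 0.3125
  C_12 = −[(-0.45)(0.55) − (-0.10)(-0.35)] = 0.2825
  C_13 = (-0.45)(-0.45) − (0.65)(-0.35) = 0.4300
  C_21 = −[(0.00)(0.55) − (0.00)(-0.45)] = 0.0000
  C_22 = (0.95)(0.55) − (0.00)(-0.35) = 0.5225
  C_23 = −[(0.95)(-0.45) − (0.00)(-0.35)] = 0.4275
  C_31 = (0.00)(-0.10) − (0.00)(0.65) = 0.0000
  C_32 = −[(0.95)(-0.10) − (0.00)(-0.45)] = 0.0950
  C_33 = (0.95)(0.65) − (0.00)(-0.45) = 0.6175
det(I−A) = Σ_j (I−A)_1j·C_1j = (0.95)(0.3125) + (0.00)(0.2825) + (0.00)(0.4300) = 0.296875
adj(I−A) = Cᵀ =
  [ 0.3125   0.0000   0.0000]
  [ 0.2825   0.5225   0.0950]
  [ 0.4300   0.4275   0.6175]
(I − A)⁻¹ = adj(I−A) / det(I−A) ≈
  [   1.0526     0.0000     0.0000]
  [   0.9516     1.7600     0.3200]
  [   1.4484     1.4400     2.0800]
Δx = (I − A)⁻¹ Δd with Δd having +40 in the Leather component and 0 elsewhere.
So Δx_2 = L_23 · (+40), where L_23 = adj(I−A)_23 / det(I−A) = 0.0950 / 0.296875.
Δx_2 = 0.0950 × (+40) / 0.296875 = 3.80 / 0.296875 = 12.80.

Δx_2 = 12.80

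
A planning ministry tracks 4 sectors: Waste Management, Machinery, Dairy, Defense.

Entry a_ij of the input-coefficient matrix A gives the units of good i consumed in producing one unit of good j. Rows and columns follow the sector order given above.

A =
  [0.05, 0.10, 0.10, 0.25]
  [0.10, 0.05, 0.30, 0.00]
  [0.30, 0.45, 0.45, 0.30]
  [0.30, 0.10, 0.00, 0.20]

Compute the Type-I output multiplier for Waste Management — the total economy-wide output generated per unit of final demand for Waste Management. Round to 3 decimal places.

m_1 = 4.552

I − A =
  [   0.95    -0.10    -0.10    -0.25]
  [  -0.10     0.95    -0.30     0.00]
  [  -0.30    -0.45     0.55    -0.30]
  [  -0.30    -0.10     0.00     0.80]
Compute the cofactors C_ij = (−1)^(i+j)·(3×3 minor ij) of I−A; the adjugate is their transpose:
adj(I−A) = Cᵀ =
  [ 0.301000   0.096750   0.107500   0.134375]
  [ 0.143000   0.343750   0.213500   0.124750]
  [ 0.352500   0.377250   0.640250   0.350250]
  [ 0.130750   0.079250   0.067000   0.320625]
det(I−A) = Σ_j (I−A)_1j·C_1j = (0.95)(0.301000) + (-0.10)(0.143000) + (-0.10)(0.352500) + (-0.25)(0.130750) = 0.2037125
(I − A)⁻¹ = adj(I−A) / det(I−A) ≈
  [   1.4776     0.4749     0.5277     0.6596]
  [   0.7020     1.6874     1.0480     0.6124]
  [   1.7304     1.8519     3.1429     1.7193]
  [   0.6418     0.3890     0.3289     1.5739]
The output multiplier for sector j is the column-j sum of the Leontief inverse (I − A)⁻¹ = adj(I−A) / det(I−A).
Column 1 of adj(I−A): (0.301000, 0.143000, 0.352500, 0.130750); det(I−A) = 0.2037125.
m_1 = (0.301000 + 0.143000 + 0.352500 + 0.130750) / 0.2037125 = 0.92725 / 0.2037125 ≈ 4.552.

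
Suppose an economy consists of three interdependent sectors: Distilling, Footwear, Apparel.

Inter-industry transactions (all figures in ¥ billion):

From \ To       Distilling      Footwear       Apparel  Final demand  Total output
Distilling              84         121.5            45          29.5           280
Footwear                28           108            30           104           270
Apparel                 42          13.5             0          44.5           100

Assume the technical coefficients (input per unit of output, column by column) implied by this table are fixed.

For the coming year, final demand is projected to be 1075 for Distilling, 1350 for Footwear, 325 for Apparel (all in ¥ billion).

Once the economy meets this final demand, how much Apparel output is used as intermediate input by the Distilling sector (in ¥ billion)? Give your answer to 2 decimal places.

Technical coefficients a_ij = z_ij / X_j:
  a_DD = 84/280 = 0.30, a_FD = 28/280 = 0.10, a_AD = 42/280 = 0.15
  a_DF = 121.5/270 = 0.45, a_FF = 108/270 = 0.40, a_AF = 13.5/270 = 0.05
  a_DA = 45/100 = 0.45, a_FA = 30/100 = 0.30, a_AA = 0/100 = 0.00
I − A =
  [   0.70    -0.45    -0.45]
  [  -0.10     0.60    -0.30]
  [  -0.15    -0.05     1.00]
Cofactors of I−A, C_ij = (−1)^(i+j)·(minor ij) (rows/columns in the sector order above):
  C_11 = (0.60)(1.00) − (-0.30)(-0.05) = 0.5850
  C_12 = −[(-0.10)(1.00) − (-0.30)(-0.15)] = 0.1450
  C_13 = (-0.10)(-0.05) − (0.60)(-0.15) = 0.0950
  C_21 = −[(-0.45)(1.00) − (-0.45)(-0.05)] = 0.4725
  C_22 = (0.70)(1.00) − (-0.45)(-0.15) = 0.6325
  C_23 = −[(0.70)(-0.05) − (-0.45)(-0.15)] = 0.1025
  C_31 = (-0.45)(-0.30) − (-0.45)(0.60) = 0.4050
  C_32 = −[(0.70)(-0.30) − (-0.45)(-0.10)] = 0.2550
  C_33 = (0.70)(0.60) − (-0.45)(-0.10) = 0.3750
det(I−A) = Σ_j (I−A)_1j·C_1j = (0.70)(0.5850) + (-0.45)(0.1450) + (-0.45)(0.0950) = 0.3015
adj(I−A) = Cᵀ =
  [ 0.5850   0.4725   0.4050]
  [ 0.1450   0.6325   0.2550]
  [ 0.0950   0.1025   0.3750]
(I − A)⁻¹ = adj(I−A) / det(I−A) ≈
  [   1.9403     1.5672     1.3433]
  [   0.4809     2.0978     0.8458]
  [   0.3151     0.3400     1.2438]
First solve x = (I − A)⁻¹ d = adj(I−A)·d / det(I−A); in particular x_D = (0.5850·1075 + 0.4725·1350 + 0.4050·325) / 0.3015 = 1398.375 / 0.3015 ≈ 4638.0597.
Intermediate flow from A to D: z_AD = a_AD · x_D = 0.15 × 1398.375 / 0.3015 = 209.75625 / 0.3015 ≈ 695.71.

z_AD = 695.71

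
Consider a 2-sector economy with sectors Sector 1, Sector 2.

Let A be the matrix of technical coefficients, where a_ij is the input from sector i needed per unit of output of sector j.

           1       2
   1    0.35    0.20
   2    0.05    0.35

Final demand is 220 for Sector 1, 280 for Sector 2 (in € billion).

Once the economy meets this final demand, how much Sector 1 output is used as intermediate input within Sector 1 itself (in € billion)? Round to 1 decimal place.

I − A =
  [   0.65    -0.20]
  [  -0.05     0.65]
det(I−A) = (0.65)(0.65) − (-0.20)(-0.05) = 0.4125
adj(I−A) = [[0.65, 0.20], [0.05, 0.65]]
(I − A)⁻¹ = adj(I−A) / det(I−A) ≈
  [   1.5758     0.4848]
  [   0.1212     1.5758]
First solve x = (I − A)⁻¹ d = adj(I−A)·d / det(I−A); in particular x_1 = (0.65·220 + 0.20·280) / 0.4125 = 199.00 / 0.4125 ≈ 482.424.
Intermediate flow from 1 to 1: z_11 = a_11 · x_1 = 0.35 × 199.00 / 0.4125 = 69.65 / 0.4125 ≈ 168.8.

z_11 = 168.8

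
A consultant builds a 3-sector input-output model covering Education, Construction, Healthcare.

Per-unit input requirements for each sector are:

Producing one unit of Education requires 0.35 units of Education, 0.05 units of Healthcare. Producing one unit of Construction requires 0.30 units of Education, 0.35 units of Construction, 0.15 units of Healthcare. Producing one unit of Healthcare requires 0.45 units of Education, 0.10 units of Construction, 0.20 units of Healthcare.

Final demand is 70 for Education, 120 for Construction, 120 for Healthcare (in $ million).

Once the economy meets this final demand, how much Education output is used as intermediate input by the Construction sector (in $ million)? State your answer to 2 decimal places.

I − A =
  [   0.65    -0.30    -0.45]
  [   0.00     0.65    -0.10]
  [  -0.05    -0.15     0.80]
Cofactors of I−A, C_ij = (−1)^(i+j)·(minor ij) (rows/columns in the sector order above):
  C_11 = (0.65)(0.80) − (-0.10)(-0.15) = 0.5050
  C_12 = −[(0.00)(0.80) − (-0.10)(-0.05)] = 0.0050
  C_13 = (0.00)(-0.15) − (0.65)(-0.05) = 0.0325
  C_21 = −[(-0.30)(0.80) − (-0.45)(-0.15)] = 0.3075
  C_22 = (0.65)(0.80) − (-0.45)(-0.05) = 0.4975
  C_23 = −[(0.65)(-0.15) − (-0.30)(-0.05)] = 0.1125
  C_31 = (-0.30)(-0.10) − (-0.45)(0.65) = 0.3225
  C_32 = −[(0.65)(-0.10) − (-0.45)(0.00)] = 0.0650
  C_33 = (0.65)(0.65) − (-0.30)(0.00) = 0.4225
det(I−A) = Σ_j (I−A)_1j·C_1j = (0.65)(0.5050) + (-0.30)(0.0050) + (-0.45)(0.0325) = 0.312125
adj(I−A) = Cᵀ =
  [ 0.5050   0.3075   0.3225]
  [ 0.0050   0.4975   0.0650]
  [ 0.0325   0.1125   0.4225]
(I − A)⁻¹ = adj(I−A) / det(I−A) ≈
  [   1.6179     0.9852     1.0332]
  [   0.0160     1.5939     0.2082]
  [   0.1041     0.3604     1.3536]
First solve x = (I − A)⁻¹ d = adj(I−A)·d / det(I−A); in particular x_C = (0.0050·70 + 0.4975·120 + 0.0650·120) / 0.312125 = 67.85 / 0.312125 ≈ 217.3809.
Intermediate flow from E to C: z_EC = a_EC · x_C = 0.30 × 67.85 / 0.312125 = 20.355 / 0.312125 ≈ 65.21.

z_EC = 65.21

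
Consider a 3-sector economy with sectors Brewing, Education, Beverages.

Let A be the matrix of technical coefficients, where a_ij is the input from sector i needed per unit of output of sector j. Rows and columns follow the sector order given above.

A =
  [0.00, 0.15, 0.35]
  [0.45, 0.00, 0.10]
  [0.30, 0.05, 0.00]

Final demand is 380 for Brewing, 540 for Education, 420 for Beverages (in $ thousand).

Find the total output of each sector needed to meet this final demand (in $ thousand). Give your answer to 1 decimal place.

I − A =
  [   1.00    -0.15    -0.35]
  [  -0.45     1.00    -0.10]
  [  -0.30    -0.05     1.00]
Cofactors of I−A, C_ij = (−1)^(i+j)·(minor ij) (rows/columns in the sector order above):
  C_11 = (1.00)(1.00) − (-0.10)(-0.05) = 0.9950
  C_12 = −[(-0.45)(1.00) − (-0.10)(-0.30)] = 0.4800
  C_13 = (-0.45)(-0.05) − (1.00)(-0.30) = 0.3225
  C_21 = −[(-0.15)(1.00) − (-0.35)(-0.05)] = 0.1675
  C_22 = (1.00)(1.00) − (-0.35)(-0.30) = 0.8950
  C_23 = −[(1.00)(-0.05) − (-0.15)(-0.30)] = 0.0950
  C_31 = (-0.15)(-0.10) − (-0.35)(1.00) = 0.3650
  C_32 = −[(1.00)(-0.10) − (-0.35)(-0.45)] = 0.2575
  C_33 = (1.00)(1.00) − (-0.15)(-0.45) = 0.9325
det(I−A) = Σ_j (I−A)_1j·C_1j = (1.00)(0.9950) + (-0.15)(0.4800) + (-0.35)(0.3225) = 0.810125
adj(I−A) = Cᵀ =
  [ 0.9950   0.1675   0.3650]
  [ 0.4800   0.8950   0.2575]
  [ 0.3225   0.0950   0.9325]
(I − A)⁻¹ = adj(I−A) / det(I−A) ≈
  [   1.2282     0.2068     0.4505]
  [   0.5925     1.1048     0.3179]
  [   0.3981     0.1173     1.1511]
x = (I − A)⁻¹ d = adj(I−A)·d / det(I−A), with det(I−A) = 0.810125:
  x_1 = (0.9950·380 + 0.1675·540 + 0.3650·420) / 0.810125 = 621.85 / 0.810125 ≈ 767.6
  x_2 = (0.4800·380 + 0.8950·540 + 0.2575·420) / 0.810125 = 773.85 / 0.810125 ≈ 955.2
  x_3 = (0.3225·380 + 0.0950·540 + 0.9325·420) / 0.810125 = 565.50 / 0.810125 ≈ 698.0

x_1 = 767.6, x_2 = 955.2, x_3 = 698.0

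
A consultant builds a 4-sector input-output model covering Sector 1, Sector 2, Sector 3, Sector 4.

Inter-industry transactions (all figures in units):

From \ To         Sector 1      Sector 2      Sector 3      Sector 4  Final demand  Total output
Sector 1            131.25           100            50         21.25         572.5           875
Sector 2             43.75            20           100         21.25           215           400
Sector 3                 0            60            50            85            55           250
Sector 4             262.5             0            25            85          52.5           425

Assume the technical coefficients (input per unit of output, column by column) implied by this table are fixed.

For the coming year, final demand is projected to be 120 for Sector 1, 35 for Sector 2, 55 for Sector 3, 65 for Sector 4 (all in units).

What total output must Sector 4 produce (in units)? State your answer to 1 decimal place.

x_4 = 179.6

Technical coefficients a_ij = z_ij / X_j:
  a_11 = 131.25/875 = 0.15, a_21 = 43.75/875 = 0.05, a_31 = 0/875 = 0.00, a_41 = 262.5/875 = 0.30
  a_12 = 100/400 = 0.25, a_22 = 20/400 = 0.05, a_32 = 60/400 = 0.15, a_42 = 0/400 = 0.00
  a_13 = 50/250 = 0.20, a_23 = 100/250 = 0.40, a_33 = 50/250 = 0.20, a_43 = 25/250 = 0.10
  a_14 = 21.25/425 = 0.05, a_24 = 21.25/425 = 0.05, a_34 = 85/425 = 0.20, a_44 = 85/425 = 0.20
I − A =
  [   0.85    -0.25    -0.20    -0.05]
  [  -0.05     0.95    -0.40    -0.05]
  [   0.00    -0.15     0.80    -0.20]
  [  -0.30     0.00    -0.10     0.80]
Compute the cofactors C_ij = (−1)^(i+j)·(3×3 minor ij) of I−A; the adjugate is their transpose:
adj(I−A) = Cᵀ =
  [ 0.54025   0.17975   0.23800   0.10450]
  [ 0.06700   0.50300   0.28150   0.10600]
  [ 0.06525   0.11475   0.61800   0.16575]
  [ 0.21075   0.08175   0.16650   0.58350]
det(I−A) = Σ_j (I−A)_1j·C_1j = (0.85)(0.54025) + (-0.25)(0.06700) + (-0.20)(0.06525) + (-0.05)(0.21075) = 0.418875
(I − A)⁻¹ = adj(I−A) / det(I−A) ≈
  [   1.2898     0.4291     0.5682     0.2495]
  [   0.1600     1.2008     0.6720     0.2531]
  [   0.1558     0.2739     1.4754     0.3957]
  [   0.5031     0.1952     0.3975     1.3930]
x = (I − A)⁻¹ d = adj(I−A)·d / det(I−A), with det(I−A) = 0.418875:
  x_1 = (0.54025·120 + 0.17975·35 + 0.23800·55 + 0.10450·65) / 0.418875 = 91.00375 / 0.418875 ≈ 217.3
  x_2 = (0.06700·120 + 0.50300·35 + 0.28150·55 + 0.10600·65) / 0.418875 = 48.0175 / 0.418875 ≈ 114.6
  x_3 = (0.06525·120 + 0.11475·35 + 0.61800·55 + 0.16575·65) / 0.418875 = 56.61 / 0.418875 ≈ 135.1
  x_4 = (0.21075·120 + 0.08175·35 + 0.16650·55 + 0.58350·65) / 0.418875 = 75.23625 / 0.418875 ≈ 179.6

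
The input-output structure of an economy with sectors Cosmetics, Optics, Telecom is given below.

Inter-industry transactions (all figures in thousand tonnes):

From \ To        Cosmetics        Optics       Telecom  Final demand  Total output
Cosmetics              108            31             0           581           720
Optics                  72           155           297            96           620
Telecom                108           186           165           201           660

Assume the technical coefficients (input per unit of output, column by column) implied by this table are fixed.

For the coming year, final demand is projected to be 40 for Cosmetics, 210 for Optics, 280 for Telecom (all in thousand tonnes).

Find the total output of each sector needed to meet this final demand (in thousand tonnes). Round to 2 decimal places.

Technical coefficients a_ij = z_ij / X_j:
  a_11 = 108/720 = 0.15, a_21 = 72/720 = 0.10, a_31 = 108/720 = 0.15
  a_12 = 31/620 = 0.05, a_22 = 155/620 = 0.25, a_32 = 186/620 = 0.30
  a_13 = 0/660 = 0.00, a_23 = 297/660 = 0.45, a_33 = 165/660 = 0.25
I − A =
  [   0.85    -0.05     0.00]
  [  -0.10     0.75    -0.45]
  [  -0.15    -0.30     0.75]
Cofactors of I−A, C_ij = (−1)^(i+j)·(minor ij) (rows/columns in the sector order above):
  C_11 = (0.75)(0.75) − (-0.45)(-0.30) = 0.4275
  C_12 = −[(-0.10)(0.75) − (-0.45)(-0.15)] = 0.1425
  C_13 = (-0.10)(-0.30) − (0.75)(-0.15) = 0.1425
  C_21 = −[(-0.05)(0.75) − (0.00)(-0.30)] = 0.0375
  C_22 = (0.85)(0.75) − (0.00)(-0.15) = 0.6375
  C_23 = −[(0.85)(-0.30) − (-0.05)(-0.15)] = 0.2625
  C_31 = (-0.05)(-0.45) − (0.00)(0.75) = 0.0225
  C_32 = −[(0.85)(-0.45) − (0.00)(-0.10)] = 0.3825
  C_33 = (0.85)(0.75) − (-0.05)(-0.10) = 0.6325
det(I−A) = Σ_j (I−A)_1j·C_1j = (0.85)(0.4275) + (-0.05)(0.1425) + (0.00)(0.1425) = 0.35625
adj(I−A) = Cᵀ =
  [ 0.4275   0.0375   0.0225]
  [ 0.1425   0.6375   0.3825]
  [ 0.1425   0.2625   0.6325]
(I − A)⁻¹ = adj(I−A) / det(I−A) ≈
  [   1.2000     0.1053     0.0632]
  [   0.4000     1.7895     1.0737]
  [   0.4000     0.7368     1.7754]
x = (I − A)⁻¹ d = adj(I−A)·d / det(I−A), with det(I−A) = 0.35625:
  x_1 = (0.4275·40 + 0.0375·210 + 0.0225·280) / 0.35625 = 31.275 / 0.35625 ≈ 87.79
  x_2 = (0.1425·40 + 0.6375·210 + 0.3825·280) / 0.35625 = 246.675 / 0.35625 ≈ 692.42
  x_3 = (0.1425·40 + 0.2625·210 + 0.6325·280) / 0.35625 = 237.925 / 0.35625 ≈ 667.86

x_1 = 87.79, x_2 = 692.42, x_3 = 667.86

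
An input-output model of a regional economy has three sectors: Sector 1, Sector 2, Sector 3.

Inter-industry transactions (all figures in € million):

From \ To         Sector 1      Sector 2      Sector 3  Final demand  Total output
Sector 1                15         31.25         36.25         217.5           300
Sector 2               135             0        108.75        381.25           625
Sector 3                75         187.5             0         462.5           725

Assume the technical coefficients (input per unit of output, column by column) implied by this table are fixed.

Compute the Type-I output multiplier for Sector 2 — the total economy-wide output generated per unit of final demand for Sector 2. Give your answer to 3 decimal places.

Technical coefficients a_ij = z_ij / X_j:
  a_11 = 15/300 = 0.05, a_21 = 135/300 = 0.45, a_31 = 75/300 = 0.25
  a_12 = 31.25/625 = 0.05, a_22 = 0/625 = 0.00, a_32 = 187.5/625 = 0.30
  a_13 = 36.25/725 = 0.05, a_23 = 108.75/725 = 0.15, a_33 = 0/725 = 0.00
I − A =
  [   0.95    -0.05    -0.05]
  [  -0.45     1.00    -0.15]
  [  -0.25    -0.30     1.00]
Cofactors of I−A, C_ij = (−1)^(i+j)·(minor ij) (rows/columns in the sector order above):
  C_11 = (1.00)(1.00) − (-0.15)(-0.30) = 0.9550
  C_12 = −[(-0.45)(1.00) − (-0.15)(-0.25)] = 0.4875
  C_13 = (-0.45)(-0.30) − (1.00)(-0.25) = 0.3850
  C_21 = −[(-0.05)(1.00) − (-0.05)(-0.30)] = 0.0650
  C_22 = (0.95)(1.00) − (-0.05)(-0.25) = 0.9375
  C_23 = −[(0.95)(-0.30) − (-0.05)(-0.25)] = 0.2975
  C_31 = (-0.05)(-0.15) − (-0.05)(1.00) = 0.0575
  C_32 = −[(0.95)(-0.15) − (-0.05)(-0.45)] = 0.1650
  C_33 = (0.95)(1.00) − (-0.05)(-0.45) = 0.9275
det(I−A) = Σ_j (I−A)_1j·C_1j = (0.95)(0.9550) + (-0.05)(0.4875) + (-0.05)(0.3850) = 0.863625
adj(I−A) = Cᵀ =
  [ 0.9550   0.0650   0.0575]
  [ 0.4875   0.9375   0.1650]
  [ 0.3850   0.2975   0.9275]
(I − A)⁻¹ = adj(I−A) / det(I−A) ≈
  [   1.1058     0.0753     0.0666]
  [   0.5645     1.0855     0.1911]
  [   0.4458     0.3445     1.0740]
The output multiplier for sector j is the column-j sum of the Leontief inverse (I − A)⁻¹ = adj(I−A) / det(I−A).
Column 2 of adj(I−A): (0.0650, 0.9375, 0.2975); det(I−A) = 0.863625.
m_2 = (0.0650 + 0.9375 + 0.2975) / 0.863625 = 1.30 / 0.863625 ≈ 1.505.

m_2 = 1.505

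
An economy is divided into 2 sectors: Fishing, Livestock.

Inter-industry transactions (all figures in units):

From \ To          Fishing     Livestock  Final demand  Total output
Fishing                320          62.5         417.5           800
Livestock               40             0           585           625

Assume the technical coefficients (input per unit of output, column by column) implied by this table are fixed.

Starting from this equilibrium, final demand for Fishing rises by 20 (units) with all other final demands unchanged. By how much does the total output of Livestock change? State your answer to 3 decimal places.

Δx_2 = 1.681

Technical coefficients a_ij = z_ij / X_j:
  a_11 = 320/800 = 0.40, a_21 = 40/800 = 0.05
  a_12 = 62.5/625 = 0.10, a_22 = 0/625 = 0.00
I − A =
  [   0.60    -0.10]
  [  -0.05     1.00]
det(I−A) = (0.60)(1.00) − (-0.10)(-0.05) = 0.5950
adj(I−A) = [[1.00, 0.10], [0.05, 0.60]]
(I − A)⁻¹ = adj(I−A) / det(I−A) ≈
  [   1.6807     0.1681]
  [   0.0840     1.0084]
Δx = (I − A)⁻¹ Δd with Δd having +20 in the Fishing component and 0 elsewhere.
So Δx_2 = L_21 · (+20), where L_21 = adj(I−A)_21 / det(I−A) = 0.05 / 0.5950.
Δx_2 = 0.05 × (+20) / 0.5950 = 1.00 / 0.5950 ≈ 1.681.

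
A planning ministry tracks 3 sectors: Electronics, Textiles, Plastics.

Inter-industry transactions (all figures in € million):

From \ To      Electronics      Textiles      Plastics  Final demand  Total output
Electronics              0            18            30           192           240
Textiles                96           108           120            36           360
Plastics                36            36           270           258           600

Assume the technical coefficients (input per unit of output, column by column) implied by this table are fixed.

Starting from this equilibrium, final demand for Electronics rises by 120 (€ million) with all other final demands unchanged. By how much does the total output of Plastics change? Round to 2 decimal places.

Δx_P = 50.40

Technical coefficients a_ij = z_ij / X_j:
  a_EE = 0/240 = 0.00, a_TE = 96/240 = 0.40, a_PE = 36/240 = 0.15
  a_ET = 18/360 = 0.05, a_TT = 108/360 = 0.30, a_PT = 36/360 = 0.10
  a_EP = 30/600 = 0.05, a_TP = 120/600 = 0.20, a_PP = 270/600 = 0.45
I − A =
  [   1.00    -0.05    -0.05]
  [  -0.40     0.70    -0.20]
  [  -0.15    -0.10     0.55]
Cofactors of I−A, C_ij = (−1)^(i+j)·(minor ij) (rows/columns in the sector order above):
  C_11 = (0.70)(0.55) − (-0.20)(-0.10) = 0.3650
  C_12 = −[(-0.40)(0.55) − (-0.20)(-0.15)] = 0.2500
  C_13 = (-0.40)(-0.10) − (0.70)(-0.15) = 0.1450
  C_21 = −[(-0.05)(0.55) − (-0.05)(-0.10)] = 0.0325
  C_22 = (1.00)(0.55) − (-0.05)(-0.15) = 0.5425
  C_23 = −[(1.00)(-0.10) − (-0.05)(-0.15)] = 0.1075
  C_31 = (-0.05)(-0.20) − (-0.05)(0.70) = 0.0450
  C_32 = −[(1.00)(-0.20) − (-0.05)(-0.40)] = 0.2200
  C_33 = (1.00)(0.70) − (-0.05)(-0.40) = 0.6800
det(I−A) = Σ_j (I−A)_1j·C_1j = (1.00)(0.3650) + (-0.05)(0.2500) + (-0.05)(0.1450) = 0.34525
adj(I−A) = Cᵀ =
  [ 0.3650   0.0325   0.0450]
  [ 0.2500   0.5425   0.2200]
  [ 0.1450   0.1075   0.6800]
(I − A)⁻¹ = adj(I−A) / det(I−A) ≈
  [   1.0572     0.0941     0.1303]
  [   0.7241     1.5713     0.6372]
  [   0.4200     0.3114     1.9696]
Δx = (I − A)⁻¹ Δd with Δd having +120 in the Electronics component and 0 elsewhere.
So Δx_P = L_PE · (+120), where L_PE = adj(I−A)_PE / det(I−A) = 0.1450 / 0.34525.
Δx_P = 0.1450 × (+120) / 0.34525 = 17.40 / 0.34525 ≈ 50.40.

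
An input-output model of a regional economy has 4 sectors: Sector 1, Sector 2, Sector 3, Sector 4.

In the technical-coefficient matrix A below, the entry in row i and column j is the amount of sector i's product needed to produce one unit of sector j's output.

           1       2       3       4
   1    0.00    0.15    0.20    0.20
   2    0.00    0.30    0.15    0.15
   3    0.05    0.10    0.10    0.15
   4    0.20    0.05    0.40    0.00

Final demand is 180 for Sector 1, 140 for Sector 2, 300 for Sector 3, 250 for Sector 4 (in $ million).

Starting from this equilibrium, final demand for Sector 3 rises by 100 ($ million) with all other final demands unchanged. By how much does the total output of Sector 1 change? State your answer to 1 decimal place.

I − A =
  [   1.00    -0.15    -0.20    -0.20]
  [   0.00     0.70    -0.15    -0.15]
  [  -0.05    -0.10     0.90    -0.15]
  [  -0.20    -0.05    -0.40     1.00]
Compute the cofactors C_ij = (−1)^(i+j)·(3×3 minor ij) of I−A; the adjugate is their transpose:
adj(I−A) = Cᵀ =
  [ 0.559125   0.164500   0.227500   0.170625]
  [ 0.042000   0.784000   0.210000   0.157500]
  [ 0.058625   0.116000   0.660000   0.128125]
  [ 0.137375   0.118500   0.320000   0.606875]
det(I−A) = Σ_j (I−A)_1j·C_1j = (1.00)(0.559125) + (-0.15)(0.042000) + (-0.20)(0.058625) + (-0.20)(0.137375) = 0.513625
(I − A)⁻¹ = adj(I−A) / det(I−A) ≈
  [   1.0886     0.3203     0.4429     0.3322]
  [   0.0818     1.5264     0.4089     0.3066]
  [   0.1141     0.2258     1.2850     0.2495]
  [   0.2675     0.2307     0.6230     1.1816]
Δx = (I − A)⁻¹ Δd with Δd having +100 in the Sector 3 component and 0 elsewhere.
So Δx_1 = L_13 · (+100), where L_13 = adj(I−A)_13 / det(I−A) = 0.227500 / 0.513625.
Δx_1 = 0.227500 × (+100) / 0.513625 = 22.75 / 0.513625 ≈ 44.3.

Δx_1 = 44.3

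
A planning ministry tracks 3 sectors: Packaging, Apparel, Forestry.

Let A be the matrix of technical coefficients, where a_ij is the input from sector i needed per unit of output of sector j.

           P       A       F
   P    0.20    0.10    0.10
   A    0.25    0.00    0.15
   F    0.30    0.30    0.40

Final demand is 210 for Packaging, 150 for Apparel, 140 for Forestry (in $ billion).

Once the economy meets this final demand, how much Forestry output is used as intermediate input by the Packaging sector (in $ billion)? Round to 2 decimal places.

z_FP = 113.29

I − A =
  [   0.80    -0.10    -0.10]
  [  -0.25     1.00    -0.15]
  [  -0.30    -0.30     0.60]
Cofactors of I−A, C_ij = (−1)^(i+j)·(minor ij) (rows/columns in the sector order above):
  C_11 = (1.00)(0.60) − (-0.15)(-0.30) = 0.5550
  C_12 = −[(-0.25)(0.60) − (-0.15)(-0.30)] = 0.1950
  C_13 = (-0.25)(-0.30) − (1.00)(-0.30) = 0.3750
  C_21 = −[(-0.10)(0.60) − (-0.10)(-0.30)] = 0.0900
  C_22 = (0.80)(0.60) − (-0.10)(-0.30) = 0.4500
  C_23 = −[(0.80)(-0.30) − (-0.10)(-0.30)] = 0.2700
  C_31 = (-0.10)(-0.15) − (-0.10)(1.00) = 0.1150
  C_32 = −[(0.80)(-0.15) − (-0.10)(-0.25)] = 0.1450
  C_33 = (0.80)(1.00) − (-0.10)(-0.25) = 0.7750
det(I−A) = Σ_j (I−A)_1j·C_1j = (0.80)(0.5550) + (-0.10)(0.1950) + (-0.10)(0.3750) = 0.3870
adj(I−A) = Cᵀ =
  [ 0.5550   0.0900   0.1150]
  [ 0.1950   0.4500   0.1450]
  [ 0.3750   0.2700   0.7750]
(I − A)⁻¹ = adj(I−A) / det(I−A) ≈
  [   1.4341     0.2326     0.2972]
  [   0.5039     1.1628     0.3747]
  [   0.9690     0.6977     2.0026]
First solve x = (I − A)⁻¹ d = adj(I−A)·d / det(I−A); in particular x_P = (0.5550·210 + 0.0900·150 + 0.1150·140) / 0.3870 = 146.15 / 0.3870 ≈ 377.6486.
Intermediate flow from F to P: z_FP = a_FP · x_P = 0.30 × 146.15 / 0.3870 = 43.845 / 0.3870 ≈ 113.29.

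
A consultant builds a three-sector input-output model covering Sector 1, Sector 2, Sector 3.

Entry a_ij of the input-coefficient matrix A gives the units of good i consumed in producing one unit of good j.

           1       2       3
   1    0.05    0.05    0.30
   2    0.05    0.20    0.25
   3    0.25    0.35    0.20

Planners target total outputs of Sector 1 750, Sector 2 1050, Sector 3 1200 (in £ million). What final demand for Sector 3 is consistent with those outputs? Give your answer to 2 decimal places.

I − A =
  [   0.95    -0.05    -0.30]
  [  -0.05     0.80    -0.25]
  [  -0.25    -0.35     0.80]
d = (I − A) x:
  d_1 = (+0.95)·750 + (-0.05)·1050 + (-0.30)·1200 = 300.00
  d_2 = (-0.05)·750 + (+0.80)·1050 + (-0.25)·1200 = 502.50
  d_3 = (-0.25)·750 + (-0.35)·1050 + (+0.80)·1200 = 405.00

d_3 = 405.00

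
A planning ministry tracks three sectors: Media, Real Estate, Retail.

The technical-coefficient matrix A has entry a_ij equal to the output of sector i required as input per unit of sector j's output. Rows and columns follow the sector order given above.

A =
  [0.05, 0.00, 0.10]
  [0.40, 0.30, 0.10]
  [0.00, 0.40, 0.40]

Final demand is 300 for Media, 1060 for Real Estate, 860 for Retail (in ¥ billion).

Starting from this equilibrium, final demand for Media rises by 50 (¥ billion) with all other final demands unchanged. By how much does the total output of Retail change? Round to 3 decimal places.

I − A =
  [   0.95     0.00    -0.10]
  [  -0.40     0.70    -0.10]
  [   0.00    -0.40     0.60]
Cofactors of I−A, C_ij = (−1)^(i+j)·(minor ij) (rows/columns in the sector order above):
  C_11 = (0.70)(0.60) − (-0.10)(-0.40) = 0.3800
  C_12 = −[(-0.40)(0.60) − (-0.10)(0.00)] = 0.2400
  C_13 = (-0.40)(-0.40) − (0.70)(0.00) = 0.1600
  C_21 = −[(0.00)(0.60) − (-0.10)(-0.40)] = 0.0400
  C_22 = (0.95)(0.60) − (-0.10)(0.00) = 0.5700
  C_23 = −[(0.95)(-0.40) − (0.00)(0.00)] = 0.3800
  C_31 = (0.00)(-0.10) − (-0.10)(0.70) = 0.0700
  C_32 = −[(0.95)(-0.10) − (-0.10)(-0.40)] = 0.1350
  C_33 = (0.95)(0.70) − (0.00)(-0.40) = 0.6650
det(I−A) = Σ_j (I−A)_1j·C_1j = (0.95)(0.3800) + (0.00)(0.2400) + (-0.10)(0.1600) = 0.3450
adj(I−A) = Cᵀ =
  [ 0.3800   0.0400   0.0700]
  [ 0.2400   0.5700   0.1350]
  [ 0.1600   0.3800   0.6650]
(I − A)⁻¹ = adj(I−A) / det(I−A) ≈
  [   1.1014     0.1159     0.2029]
  [   0.6957     1.6522     0.3913]
  [   0.4638     1.1014     1.9275]
Δx = (I − A)⁻¹ Δd with Δd having +50 in the Media component and 0 elsewhere.
So Δx_3 = L_31 · (+50), where L_31 = adj(I−A)_31 / det(I−A) = 0.1600 / 0.3450.
Δx_3 = 0.1600 × (+50) / 0.3450 = 8.00 / 0.3450 ≈ 23.188.

Δx_3 = 23.188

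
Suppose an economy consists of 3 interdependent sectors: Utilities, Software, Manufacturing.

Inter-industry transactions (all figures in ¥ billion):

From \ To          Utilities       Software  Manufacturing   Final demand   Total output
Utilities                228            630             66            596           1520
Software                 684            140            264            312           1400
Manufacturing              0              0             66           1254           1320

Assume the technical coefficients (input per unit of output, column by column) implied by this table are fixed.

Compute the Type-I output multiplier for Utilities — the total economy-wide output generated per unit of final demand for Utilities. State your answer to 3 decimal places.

m_1 = 2.400

Technical coefficients a_ij = z_ij / X_j:
  a_11 = 228/1520 = 0.15, a_21 = 684/1520 = 0.45, a_31 = 0/1520 = 0.00
  a_12 = 630/1400 = 0.45, a_22 = 140/1400 = 0.10, a_32 = 0/1400 = 0.00
  a_13 = 66/1320 = 0.05, a_23 = 264/1320 = 0.20, a_33 = 66/1320 = 0.05
I − A =
  [   0.85    -0.45    -0.05]
  [  -0.45     0.90    -0.20]
  [   0.00     0.00     0.95]
Cofactors of I−A, C_ij = (−1)^(i+j)·(minor ij) (rows/columns in the sector order above):
  C_11 = (0.90)(0.95) − (-0.20)(0.00) = 0.8550
  C_12 = −[(-0.45)(0.95) − (-0.20)(0.00)] = 0.4275
  C_13 = (-0.45)(0.00) − (0.90)(0.00) = 0.0000
  C_21 = −[(-0.45)(0.95) − (-0.05)(0.00)] = 0.4275
  C_22 = (0.85)(0.95) − (-0.05)(0.00) = 0.8075
  C_23 = −[(0.85)(0.00) − (-0.45)(0.00)] = 0.0000
  C_31 = (-0.45)(-0.20) − (-0.05)(0.90) = 0.1350
  C_32 = −[(0.85)(-0.20) − (-0.05)(-0.45)] = 0.1925
  C_33 = (0.85)(0.90) − (-0.45)(-0.45) = 0.5625
det(I−A) = Σ_j (I−A)_1j·C_1j = (0.85)(0.8550) + (-0.45)(0.4275) + (-0.05)(0.0000) = 0.534375
adj(I−A) = Cᵀ =
  [ 0.8550   0.4275   0.1350]
  [ 0.4275   0.8075   0.1925]
  [ 0.0000   0.0000   0.5625]
(I − A)⁻¹ = adj(I−A) / det(I−A) ≈
  [   1.6000     0.8000     0.2526]
  [   0.8000     1.5111     0.3602]
  [   0.0000     0.0000     1.0526]
The output multiplier for sector j is the column-j sum of the Leontief inverse (I − A)⁻¹ = adj(I−A) / det(I−A).
Column 1 of adj(I−A): (0.8550, 0.4275, 0.0000); det(I−A) = 0.534375.
m_1 = (0.8550 + 0.4275 + 0.0000) / 0.534375 = 1.2825 / 0.534375 = 2.400.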